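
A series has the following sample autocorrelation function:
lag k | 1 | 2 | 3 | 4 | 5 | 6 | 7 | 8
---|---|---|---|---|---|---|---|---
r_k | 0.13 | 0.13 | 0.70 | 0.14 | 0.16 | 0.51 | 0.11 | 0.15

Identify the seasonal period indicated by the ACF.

The largest autocorrelation is r_3 = 0.70, with a weaker echo at lag 6 (0.51); the remaining lags stay at or below 0.16.
The dominant spike at lag 3 indicates a seasonal period of 3.

3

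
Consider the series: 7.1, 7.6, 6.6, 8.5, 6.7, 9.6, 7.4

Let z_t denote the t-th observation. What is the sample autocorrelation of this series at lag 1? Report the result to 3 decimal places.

Mean z̄ = (7.1 + 7.6 + 6.6 + 8.5 + 6.7 + 9.6 + 7.4)/7 = 7.6429
Σ(z_t−z̄)(z_{t+1}−z̄) = (0.0233) + (0.0447) + (-0.8939) + (-0.8082) + (-1.8453) + (-0.4753) = -3.9547
Denominator Σ(z_t−z̄)² = 6.8971
r_1 = -3.9547 / 6.8971 = -0.573

-0.573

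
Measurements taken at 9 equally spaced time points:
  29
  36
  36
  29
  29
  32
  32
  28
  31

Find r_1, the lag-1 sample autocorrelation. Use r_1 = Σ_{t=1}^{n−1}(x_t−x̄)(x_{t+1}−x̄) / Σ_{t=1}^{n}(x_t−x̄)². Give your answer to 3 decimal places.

Mean x̄ = (29 + 36 + 36 + 29 + 29 + 32 + 32 + 28 + 31)/9 = 31.3333
Numerator Σ_{t=1}^{8}(x_t−x̄)(x_{t+1}−x̄) = 3.2222
Denominator Σ(x_t−x̄)² = 72.0000
r_1 = 3.2222 / 72.0000 = 0.045

0.045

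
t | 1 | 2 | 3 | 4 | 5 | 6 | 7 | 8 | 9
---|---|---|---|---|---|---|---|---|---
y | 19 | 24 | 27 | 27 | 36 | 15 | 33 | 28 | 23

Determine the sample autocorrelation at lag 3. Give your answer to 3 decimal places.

0.065

Mean ȳ = (19 + 24 + 27 + 27 + 36 + 15 + 33 + 28 + 23)/9 = 25.7778
Numerator Σ_{t=1}^{6}(y_t−ȳ)(y_{t+3}−ȳ) = 21.8519
Denominator Σ(y_t−ȳ)² = 337.5556
r_3 = 21.8519 / 337.5556 = 0.065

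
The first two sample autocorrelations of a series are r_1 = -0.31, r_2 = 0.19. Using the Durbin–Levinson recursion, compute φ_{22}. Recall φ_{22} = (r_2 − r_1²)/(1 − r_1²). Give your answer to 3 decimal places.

0.104

φ_{22} = (r_2 − r_1²) / (1 − r_1²)
r_1² = (-0.31)² = 0.0961
Numerator = 0.19 − 0.0961 = 0.0939; denominator = 1 − 0.0961 = 0.9039
φ_{22} = 0.0939 / 0.9039 = 0.104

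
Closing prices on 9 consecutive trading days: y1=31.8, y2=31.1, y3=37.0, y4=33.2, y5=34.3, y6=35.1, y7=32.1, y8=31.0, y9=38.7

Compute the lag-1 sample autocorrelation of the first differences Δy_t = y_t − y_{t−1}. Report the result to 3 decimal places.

First differences Δy: -0.7, 5.9, -3.8, 1.1, 0.8, -3.0, -1.1, 7.7
Mean of differences = 0.8625
Numerator Σ(Δy_t−Δȳ)(Δy_{t+1}−Δȳ) = -38.0777
Denominator Σ(Δy_t−Δȳ)² = 115.1388
r_1(Δy) = -38.0777 / 115.1388 = -0.331

-0.331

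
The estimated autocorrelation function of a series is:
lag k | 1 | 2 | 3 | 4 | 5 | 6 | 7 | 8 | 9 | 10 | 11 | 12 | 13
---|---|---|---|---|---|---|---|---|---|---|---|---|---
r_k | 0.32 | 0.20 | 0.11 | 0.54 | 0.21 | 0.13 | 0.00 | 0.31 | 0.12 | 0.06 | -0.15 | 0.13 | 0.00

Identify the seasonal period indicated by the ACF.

The largest autocorrelation is r_4 = 0.54; the remaining lags stay at or below 0.32. The elevated value at lag 1 (0.32), dropping to 0.20 at lag 2, reflects decaying short-term dependence rather than seasonality.
The dominant spike at lag 4 indicates a seasonal period of 4.

4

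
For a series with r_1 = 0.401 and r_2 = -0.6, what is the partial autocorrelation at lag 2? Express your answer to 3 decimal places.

-0.907

φ_{22} = (r_2 − r_1²) / (1 − r_1²)
r_1² = (0.401)² = 0.160801
Numerator = -0.6 − 0.1608 = -0.7608; denominator = 1 − 0.1608 = 0.8392
φ_{22} = -0.7608 / 0.8392 = -0.907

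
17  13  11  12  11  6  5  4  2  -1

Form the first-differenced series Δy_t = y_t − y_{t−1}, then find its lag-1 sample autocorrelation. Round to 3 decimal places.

First differences Δy: -4, -2, 1, -1, -5, -1, -1, -2, -3
Mean of differences = -2.0000
Numerator Σ(Δy_t−Δȳ)(Δy_{t+1}−Δȳ) = -2.0000
Denominator Σ(Δy_t−Δȳ)² = 26.0000
r_1(Δy) = -2.0000 / 26.0000 = -0.077

-0.077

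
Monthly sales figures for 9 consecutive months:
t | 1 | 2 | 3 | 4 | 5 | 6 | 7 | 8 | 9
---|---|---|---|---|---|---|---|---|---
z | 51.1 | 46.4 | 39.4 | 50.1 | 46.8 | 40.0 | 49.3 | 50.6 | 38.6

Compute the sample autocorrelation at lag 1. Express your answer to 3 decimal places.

-0.323

Mean z̄ = (51.1 + 46.4 + 39.4 + 50.1 + 46.8 + 40.0 + 49.3 + 50.6 + 38.6)/9 = 45.8111
Numerator Σ_{t=1}^{8}(z_t−z̄)(z_{t+1}−z̄) = -67.7623
Denominator Σ(z_t−z̄)² = 209.6689
r_1 = -67.7623 / 209.6689 = -0.323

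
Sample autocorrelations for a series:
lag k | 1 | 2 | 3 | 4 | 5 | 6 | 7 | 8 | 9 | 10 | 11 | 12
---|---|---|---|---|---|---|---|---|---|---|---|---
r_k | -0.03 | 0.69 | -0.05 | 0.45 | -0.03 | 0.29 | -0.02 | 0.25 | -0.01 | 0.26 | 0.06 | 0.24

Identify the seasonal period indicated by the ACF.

The largest autocorrelation is r_2 = 0.69, with weaker echoes at lags 4 (0.45), 6 (0.29), 8 (0.25), 10 (0.26) and 12 (0.24); the remaining lags stay at or below 0.06.
The dominant spike at lag 2 indicates a seasonal period of 2.

2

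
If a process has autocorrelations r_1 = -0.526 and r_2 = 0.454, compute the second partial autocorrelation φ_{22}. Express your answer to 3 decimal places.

φ_{22} = (r_2 − r_1²) / (1 − r_1²)
r_1² = (-0.526)² = 0.276676
Numerator = 0.454 − 0.2767 = 0.1773; denominator = 1 − 0.2767 = 0.7233
φ_{22} = 0.1773 / 0.7233 = 0.245

0.245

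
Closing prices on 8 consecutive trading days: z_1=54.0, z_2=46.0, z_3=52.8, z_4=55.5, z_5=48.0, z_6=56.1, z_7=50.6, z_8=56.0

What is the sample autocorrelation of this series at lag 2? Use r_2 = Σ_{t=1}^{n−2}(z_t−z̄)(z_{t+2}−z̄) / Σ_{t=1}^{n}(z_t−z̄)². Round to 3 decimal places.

Mean z̄ = (54.0 + 46.0 + 52.8 + 55.5 + 48.0 + 56.1 + 50.6 + 56.0)/8 = 52.3750
Deviations from mean: 1.6250, -6.3750, 0.4250, 3.1250, -4.3750, 3.7250, -1.7750, 3.6250
Numerator Σ_{t=1}^{6}(z_t−z̄)(z_{t+2}−z̄) = 11.8188
Denominator Σ(z_t−z̄)² = 102.5350
r_2 = 11.8188 / 102.5350 = 0.115

0.115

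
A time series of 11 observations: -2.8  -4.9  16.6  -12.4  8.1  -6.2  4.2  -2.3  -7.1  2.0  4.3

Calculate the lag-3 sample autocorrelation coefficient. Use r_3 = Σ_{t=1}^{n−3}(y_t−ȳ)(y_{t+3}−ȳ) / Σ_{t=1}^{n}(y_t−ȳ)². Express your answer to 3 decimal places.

-0.206

Mean ȳ = (-2.8 − 4.9 + 16.6 − 12.4 + 8.1 − 6.2 + 4.2 − 2.3 − 7.1 + 2.0 + 4.3)/11 = -0.0455
Numerator Σ_{t=1}^{8}(y_t−ȳ)(y_{t+3}−ȳ) = -136.4671
Denominator Σ(y_t−ȳ)² = 661.0273
r_3 = -136.4671 / 661.0273 = -0.206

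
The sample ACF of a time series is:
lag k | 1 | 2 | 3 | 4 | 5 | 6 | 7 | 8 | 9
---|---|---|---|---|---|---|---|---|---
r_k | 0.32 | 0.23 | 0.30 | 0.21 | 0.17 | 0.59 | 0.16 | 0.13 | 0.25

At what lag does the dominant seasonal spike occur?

6

The largest autocorrelation is r_6 = 0.59; the remaining lags stay at or below 0.32. The elevated value at lag 1 (0.32), dropping to 0.23 at lag 2, reflects decaying short-term dependence rather than seasonality.
The dominant spike at lag 6 indicates a seasonal period of 6.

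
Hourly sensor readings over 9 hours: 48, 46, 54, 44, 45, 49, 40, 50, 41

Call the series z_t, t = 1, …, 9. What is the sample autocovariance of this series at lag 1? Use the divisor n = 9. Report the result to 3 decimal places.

-9.012

Mean z̄ = (48 + 46 + 54 + 44 + 45 + 49 + 40 + 50 + 41)/9 = 46.3333
Σ_{t=1}^{8}(z_t−z̄)(z_{t+1}−z̄) = -81.1111
γ_1 = -81.1111 / 9 = -9.012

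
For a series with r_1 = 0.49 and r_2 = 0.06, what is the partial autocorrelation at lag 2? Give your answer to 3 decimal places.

φ_{22} = (r_2 − r_1²) / (1 − r_1²)
r_1² = (0.49)² = 0.2401
Numerator = 0.06 − 0.2401 = -0.1801; denominator = 1 − 0.2401 = 0.7599
φ_{22} = -0.1801 / 0.7599 = -0.237

-0.237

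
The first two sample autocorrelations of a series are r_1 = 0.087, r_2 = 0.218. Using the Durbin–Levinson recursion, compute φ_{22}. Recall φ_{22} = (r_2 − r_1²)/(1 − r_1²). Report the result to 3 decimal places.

0.212

φ_{22} = (r_2 − r_1²) / (1 − r_1²)
r_1² = (0.087)² = 0.007569
Numerator = 0.218 − 0.0076 = 0.2104; denominator = 1 − 0.0076 = 0.9924
φ_{22} = 0.2104 / 0.9924 = 0.212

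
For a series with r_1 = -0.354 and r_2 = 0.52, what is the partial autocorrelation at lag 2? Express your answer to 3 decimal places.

0.451

φ_{22} = (r_2 − r_1²) / (1 − r_1²)
r_1² = (-0.354)² = 0.125316
Numerator = 0.52 − 0.1253 = 0.3947; denominator = 1 − 0.1253 = 0.8747
φ_{22} = 0.3947 / 0.8747 = 0.451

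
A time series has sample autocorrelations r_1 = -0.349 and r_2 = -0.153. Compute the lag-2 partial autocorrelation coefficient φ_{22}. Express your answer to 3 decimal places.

φ_{22} = (r_2 − r_1²) / (1 − r_1²)
r_1² = (-0.349)² = 0.121801
Numerator = -0.153 − 0.1218 = -0.2748; denominator = 1 − 0.1218 = 0.8782
φ_{22} = -0.2748 / 0.8782 = -0.313

-0.313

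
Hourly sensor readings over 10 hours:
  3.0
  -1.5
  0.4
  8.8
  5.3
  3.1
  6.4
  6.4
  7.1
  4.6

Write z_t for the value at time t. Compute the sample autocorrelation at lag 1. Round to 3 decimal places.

0.272

Mean z̄ = (3.0 − 1.5 + 0.4 + 8.8 + 5.3 + 3.1 + 6.4 + 6.4 + 7.1 + 4.6)/10 = 4.3600
Numerator Σ_{t=1}^{9}(z_t−z̄)(z_{t+1}−z̄) = 24.4204
Denominator Σ(z_t−z̄)² = 89.9440
r_1 = 24.4204 / 89.9440 = 0.272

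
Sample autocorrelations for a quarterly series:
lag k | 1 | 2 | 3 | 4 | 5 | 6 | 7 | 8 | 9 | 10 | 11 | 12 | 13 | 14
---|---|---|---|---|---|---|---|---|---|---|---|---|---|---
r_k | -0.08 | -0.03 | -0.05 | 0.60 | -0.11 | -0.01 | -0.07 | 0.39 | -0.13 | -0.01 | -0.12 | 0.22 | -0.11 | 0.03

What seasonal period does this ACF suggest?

The largest autocorrelation is r_4 = 0.60, with weaker echoes at lags 8 (0.39) and 12 (0.22); the remaining lags stay at or below 0.03.
The dominant spike at lag 4 indicates a seasonal period of 4.

4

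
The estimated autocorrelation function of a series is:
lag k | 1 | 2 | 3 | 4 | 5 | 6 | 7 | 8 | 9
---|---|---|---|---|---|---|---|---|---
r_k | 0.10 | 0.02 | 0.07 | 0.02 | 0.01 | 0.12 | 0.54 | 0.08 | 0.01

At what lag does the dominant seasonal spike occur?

The largest autocorrelation is r_7 = 0.54; the remaining lags stay at or below 0.12.
The dominant spike at lag 7 indicates a seasonal period of 7.

7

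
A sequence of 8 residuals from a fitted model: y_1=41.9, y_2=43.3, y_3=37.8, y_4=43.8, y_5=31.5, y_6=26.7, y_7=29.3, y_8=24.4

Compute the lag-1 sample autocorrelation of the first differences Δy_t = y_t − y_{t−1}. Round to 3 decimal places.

First differences Δy: 1.4, -5.5, 6.0, -12.3, -4.8, 2.6, -4.9
Mean of differences = -2.5000
Numerator Σ(Δy_t−Δȳ)(Δy_{t+1}−Δȳ) = -121.9300
Denominator Σ(Δy_t−Δȳ)² = 229.5600
r_1(Δy) = -121.9300 / 229.5600 = -0.531

-0.531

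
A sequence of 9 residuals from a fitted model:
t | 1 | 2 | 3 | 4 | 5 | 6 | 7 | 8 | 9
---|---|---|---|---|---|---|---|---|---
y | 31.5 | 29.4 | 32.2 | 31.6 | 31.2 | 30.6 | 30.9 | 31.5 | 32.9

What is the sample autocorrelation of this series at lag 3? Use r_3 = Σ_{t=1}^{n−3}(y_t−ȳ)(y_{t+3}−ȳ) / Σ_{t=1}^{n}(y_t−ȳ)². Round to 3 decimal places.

Mean ȳ = (31.5 + 29.4 + 32.2 + 31.6 + 31.2 + 30.6 + 30.9 + 31.5 + 32.9)/9 = 31.3111
Σ(y_t−ȳ)(y_{t+3}−ȳ) = (0.0546) + (0.2123) + (-0.6321) + (-0.1188) + (-0.0210) + (-1.1299) = -1.6348
Denominator Σ(y_t−ȳ)² = 7.8089
r_3 = -1.6348 / 7.8089 = -0.209

-0.209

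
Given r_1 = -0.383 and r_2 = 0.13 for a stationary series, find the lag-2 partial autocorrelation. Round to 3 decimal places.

-0.020

φ_{22} = (r_2 − r_1²) / (1 − r_1²)
r_1² = (-0.383)² = 0.146689
Numerator = 0.13 − 0.1467 = -0.0167; denominator = 1 − 0.1467 = 0.8533
φ_{22} = -0.0167 / 0.8533 = -0.020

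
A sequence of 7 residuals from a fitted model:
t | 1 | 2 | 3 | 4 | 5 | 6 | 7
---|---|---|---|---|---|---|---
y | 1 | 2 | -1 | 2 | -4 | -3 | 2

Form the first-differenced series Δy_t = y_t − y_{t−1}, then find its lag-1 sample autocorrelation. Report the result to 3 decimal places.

-0.374

First differences Δy: 1, -3, 3, -6, 1, 5
Mean of differences = 0.1667
Numerator Σ(Δy_t−Δȳ)(Δy_{t+1}−Δȳ) = -30.1944
Denominator Σ(Δy_t−Δȳ)² = 80.8333
r_1(Δy) = -30.1944 / 80.8333 = -0.374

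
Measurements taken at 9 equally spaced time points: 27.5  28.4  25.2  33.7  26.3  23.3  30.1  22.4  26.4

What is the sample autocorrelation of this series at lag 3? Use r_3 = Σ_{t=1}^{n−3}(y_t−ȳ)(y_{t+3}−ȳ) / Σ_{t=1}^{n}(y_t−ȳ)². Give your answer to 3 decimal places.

0.368

Mean ȳ = (27.5 + 28.4 + 25.2 + 33.7 + 26.3 + 23.3 + 30.1 + 22.4 + 26.4)/9 = 27.0333
Σ(y_t−ȳ)(y_{t+3}−ȳ) = (3.1111) + (-1.0022) + (6.8444) + (20.4444) + (3.3978) + (2.3644) = 35.1600
Denominator Σ(y_t−ȳ)² = 95.6400
r_3 = 35.1600 / 95.6400 = 0.368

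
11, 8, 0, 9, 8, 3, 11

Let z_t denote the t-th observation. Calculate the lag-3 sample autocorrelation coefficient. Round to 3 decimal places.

Mean z̄ = (11 + 8 + 0 + 9 + 8 + 3 + 11)/7 = 7.1429
Deviations from mean: 3.8571, 0.8571, -7.1429, 1.8571, 0.8571, -4.1429, 3.8571
Numerator Σ_{t=1}^{4}(z_t−z̄)(z_{t+3}−z̄) = 44.6531
Denominator Σ(z_t−z̄)² = 102.8571
r_3 = 44.6531 / 102.8571 = 0.434

0.434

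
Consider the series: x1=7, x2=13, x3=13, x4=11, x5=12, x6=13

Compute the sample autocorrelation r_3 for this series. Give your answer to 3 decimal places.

0.191

Mean x̄ = (7 + 13 + 13 + 11 + 12 + 13)/6 = 11.5000
Deviations from mean: -4.5000, 1.5000, 1.5000, -0.5000, 0.5000, 1.5000
Numerator Σ_{t=1}^{3}(x_t−x̄)(x_{t+3}−x̄) = 5.2500
Denominator Σ(x_t−x̄)² = 27.5000
r_3 = 5.2500 / 27.5000 = 0.191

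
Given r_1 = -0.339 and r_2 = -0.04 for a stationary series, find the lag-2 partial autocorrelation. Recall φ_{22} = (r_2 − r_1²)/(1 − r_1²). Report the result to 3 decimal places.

φ_{22} = (r_2 − r_1²) / (1 − r_1²)
r_1² = (-0.339)² = 0.114921
Numerator = -0.04 − 0.1149 = -0.1549; denominator = 1 − 0.1149 = 0.8851
φ_{22} = -0.1549 / 0.8851 = -0.175

-0.175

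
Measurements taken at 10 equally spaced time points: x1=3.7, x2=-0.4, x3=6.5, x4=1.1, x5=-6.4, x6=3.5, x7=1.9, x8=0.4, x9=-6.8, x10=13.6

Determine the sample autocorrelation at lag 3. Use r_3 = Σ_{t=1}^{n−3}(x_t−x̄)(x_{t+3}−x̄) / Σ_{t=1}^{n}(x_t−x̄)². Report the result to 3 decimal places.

Mean x̄ = (3.7 − 0.4 + 6.5 + 1.1 − 6.4 + 3.5 + 1.9 + 0.4 − 6.8 + 13.6)/10 = 1.7100
Σ(x_t−x̄)(x_{t+3}−x̄) = (-1.2139) + (17.1121) + (8.5741) + (-0.1159) + (10.6241) + (-15.2329) + (2.2591) = 22.0067
Denominator Σ(x_t−x̄)² = 316.2490
r_3 = 22.0067 / 316.2490 = 0.070

0.070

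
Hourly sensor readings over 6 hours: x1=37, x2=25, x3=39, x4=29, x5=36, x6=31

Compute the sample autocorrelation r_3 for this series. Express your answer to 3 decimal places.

-0.360

Mean x̄ = (37 + 25 + 39 + 29 + 36 + 31)/6 = 32.8333
Deviations from mean: 4.1667, -7.8333, 6.1667, -3.8333, 3.1667, -1.8333
Σ(x_t−x̄)(x_{t+3}−x̄) = (-15.9722) + (-24.8056) + (-11.3056) = -52.0833
Denominator Σ(x_t−x̄)² = 144.8333
r_3 = -52.0833 / 144.8333 = -0.360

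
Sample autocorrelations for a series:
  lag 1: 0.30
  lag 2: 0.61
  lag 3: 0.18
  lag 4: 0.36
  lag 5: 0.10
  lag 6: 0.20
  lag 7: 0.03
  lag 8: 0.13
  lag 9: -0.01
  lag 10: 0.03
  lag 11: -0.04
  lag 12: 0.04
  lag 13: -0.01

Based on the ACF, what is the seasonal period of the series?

2

The largest autocorrelation is r_2 = 0.61, with a weaker echo at lag 4 (0.36); the remaining lags stay at or below 0.30.
The dominant spike at lag 2 indicates a seasonal period of 2.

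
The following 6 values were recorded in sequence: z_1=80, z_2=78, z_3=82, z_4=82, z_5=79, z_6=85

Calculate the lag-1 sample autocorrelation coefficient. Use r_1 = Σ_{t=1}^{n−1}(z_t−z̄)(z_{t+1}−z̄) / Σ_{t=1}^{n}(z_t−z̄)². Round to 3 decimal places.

Mean z̄ = (80 + 78 + 82 + 82 + 79 + 85)/6 = 81.0000
Σ(z_t−z̄)(z_{t+1}−z̄) = (3.0000) + (-3.0000) + (1.0000) + (-2.0000) + (-8.0000) = -9.0000
Denominator Σ(z_t−z̄)² = 32.0000
r_1 = -9.0000 / 32.0000 = -0.281

-0.281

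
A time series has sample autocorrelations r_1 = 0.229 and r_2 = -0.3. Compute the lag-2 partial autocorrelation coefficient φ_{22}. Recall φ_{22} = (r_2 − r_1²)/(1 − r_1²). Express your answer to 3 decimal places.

-0.372

φ_{22} = (r_2 − r_1²) / (1 − r_1²)
r_1² = (0.229)² = 0.052441
Numerator = -0.3 − 0.0524 = -0.3524; denominator = 1 − 0.0524 = 0.9476
φ_{22} = -0.3524 / 0.9476 = -0.372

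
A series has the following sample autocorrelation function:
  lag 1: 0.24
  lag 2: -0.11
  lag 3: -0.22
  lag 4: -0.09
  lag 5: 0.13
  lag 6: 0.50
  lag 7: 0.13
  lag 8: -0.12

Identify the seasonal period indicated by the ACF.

The largest autocorrelation is r_6 = 0.50; the remaining lags stay at or below 0.24.
The dominant spike at lag 6 indicates a seasonal period of 6.

6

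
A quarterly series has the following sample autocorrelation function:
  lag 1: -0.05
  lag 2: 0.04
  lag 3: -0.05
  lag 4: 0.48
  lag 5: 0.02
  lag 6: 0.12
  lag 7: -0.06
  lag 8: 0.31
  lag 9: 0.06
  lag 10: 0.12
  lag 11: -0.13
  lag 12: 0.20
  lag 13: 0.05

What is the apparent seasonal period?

The largest autocorrelation is r_4 = 0.48, with weaker echoes at lags 8 (0.31) and 12 (0.20); the remaining lags stay at or below 0.12.
The dominant spike at lag 4 indicates a seasonal period of 4.

4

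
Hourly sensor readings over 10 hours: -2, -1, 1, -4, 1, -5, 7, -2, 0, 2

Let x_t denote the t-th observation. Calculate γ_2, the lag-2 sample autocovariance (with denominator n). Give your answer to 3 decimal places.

3.522

Mean x̄ = (-2 − 1 + 1 − 4 + 1 − 5 + 7 − 2 + 0 + 2)/10 = -0.3000
Σ_{t=1}^{8}(x_t−x̄)(x_{t+2}−x̄) = 35.2200
γ_2 = 35.2200 / 10 = 3.522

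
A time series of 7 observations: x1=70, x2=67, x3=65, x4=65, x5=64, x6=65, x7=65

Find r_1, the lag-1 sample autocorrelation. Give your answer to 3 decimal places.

Mean x̄ = (70 + 67 + 65 + 65 + 64 + 65 + 65)/7 = 65.8571
Σ(x_t−x̄)(x_{t+1}−x̄) = (4.7347) + (-0.9796) + (0.7347) + (1.5918) + (1.5918) + (0.7347) = 8.4082
Denominator Σ(x_t−x̄)² = 24.8571
r_1 = 8.4082 / 24.8571 = 0.338

0.338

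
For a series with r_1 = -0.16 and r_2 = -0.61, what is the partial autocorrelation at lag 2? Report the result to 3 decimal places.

φ_{22} = (r_2 − r_1²) / (1 − r_1²)
r_1² = (-0.16)² = 0.0256
Numerator = -0.61 − 0.0256 = -0.6356; denominator = 1 − 0.0256 = 0.9744
φ_{22} = -0.6356 / 0.9744 = -0.652

-0.652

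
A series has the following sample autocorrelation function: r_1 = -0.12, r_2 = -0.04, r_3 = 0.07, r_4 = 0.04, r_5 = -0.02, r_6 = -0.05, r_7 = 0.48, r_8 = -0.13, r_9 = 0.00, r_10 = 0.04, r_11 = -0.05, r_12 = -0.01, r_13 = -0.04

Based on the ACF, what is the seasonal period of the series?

7

The largest autocorrelation is r_7 = 0.48; the remaining lags stay at or below 0.07.
The dominant spike at lag 7 indicates a seasonal period of 7.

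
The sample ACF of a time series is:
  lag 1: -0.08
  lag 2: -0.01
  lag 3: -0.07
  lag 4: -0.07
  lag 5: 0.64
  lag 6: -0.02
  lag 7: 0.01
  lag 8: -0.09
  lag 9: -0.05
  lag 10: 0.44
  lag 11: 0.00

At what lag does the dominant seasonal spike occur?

5

The largest autocorrelation is r_5 = 0.64, with a weaker echo at lag 10 (0.44); the remaining lags stay at or below 0.01.
The dominant spike at lag 5 indicates a seasonal period of 5.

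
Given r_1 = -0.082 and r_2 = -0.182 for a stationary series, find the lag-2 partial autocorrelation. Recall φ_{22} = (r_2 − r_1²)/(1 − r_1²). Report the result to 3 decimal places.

-0.190

φ_{22} = (r_2 − r_1²) / (1 − r_1²)
r_1² = (-0.082)² = 0.006724
Numerator = -0.182 − 0.0067 = -0.1887; denominator = 1 − 0.0067 = 0.9933
φ_{22} = -0.1887 / 0.9933 = -0.190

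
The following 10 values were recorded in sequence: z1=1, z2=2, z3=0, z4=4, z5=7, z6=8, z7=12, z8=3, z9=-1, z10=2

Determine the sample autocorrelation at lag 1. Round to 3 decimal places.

0.444

Mean z̄ = (1 + 2 + 0 + 4 + 7 + 8 + 12 + 3 − 1 + 2)/10 = 3.8000
Numerator Σ_{t=1}^{9}(z_t−z̄)(z_{t+1}−z̄) = 65.5600
Denominator Σ(z_t−z̄)² = 147.6000
r_1 = 65.5600 / 147.6000 = 0.444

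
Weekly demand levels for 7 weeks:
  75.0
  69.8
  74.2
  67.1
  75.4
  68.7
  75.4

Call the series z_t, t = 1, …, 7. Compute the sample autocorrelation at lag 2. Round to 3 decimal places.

Mean z̄ = (75.0 + 69.8 + 74.2 + 67.1 + 75.4 + 68.7 + 75.4)/7 = 72.2286
Deviations from mean: 2.7714, -2.4286, 1.9714, -5.1286, 3.1714, -3.5286, 3.1714
Σ(z_t−z̄)(z_{t+2}−z̄) = (5.4637) + (12.4551) + (6.2522) + (18.0965) + (10.0580) = 52.3255
Denominator Σ(z_t−z̄)² = 76.3343
r_2 = 52.3255 / 76.3343 = 0.685

0.685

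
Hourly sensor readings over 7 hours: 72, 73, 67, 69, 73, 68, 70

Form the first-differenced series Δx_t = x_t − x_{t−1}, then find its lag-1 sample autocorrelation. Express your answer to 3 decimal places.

-0.490

First differences Δx: 1, -6, 2, 4, -5, 2
Mean of differences = -0.3333
Numerator Σ(Δx_t−Δx̄)(Δx_{t+1}−Δx̄) = -41.7778
Denominator Σ(Δx_t−Δx̄)² = 85.3333
r_1(Δx) = -41.7778 / 85.3333 = -0.490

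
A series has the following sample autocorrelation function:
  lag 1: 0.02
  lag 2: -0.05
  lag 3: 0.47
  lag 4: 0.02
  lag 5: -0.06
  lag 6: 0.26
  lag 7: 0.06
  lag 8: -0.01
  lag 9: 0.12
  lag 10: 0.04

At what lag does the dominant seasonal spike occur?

3

The largest autocorrelation is r_3 = 0.47, with a weaker echo at lag 6 (0.26); the remaining lags stay at or below 0.12.
The dominant spike at lag 3 indicates a seasonal period of 3.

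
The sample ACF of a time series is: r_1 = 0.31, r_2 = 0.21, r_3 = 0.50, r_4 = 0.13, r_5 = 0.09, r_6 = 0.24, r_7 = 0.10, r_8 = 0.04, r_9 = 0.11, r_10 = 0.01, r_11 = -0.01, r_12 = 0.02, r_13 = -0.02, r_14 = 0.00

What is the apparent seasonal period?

The largest autocorrelation is r_3 = 0.50; the remaining lags stay at or below 0.31. The elevated value at lag 1 (0.31), dropping to 0.21 at lag 2, reflects decaying short-term dependence rather than seasonality.
The dominant spike at lag 3 indicates a seasonal period of 3.

3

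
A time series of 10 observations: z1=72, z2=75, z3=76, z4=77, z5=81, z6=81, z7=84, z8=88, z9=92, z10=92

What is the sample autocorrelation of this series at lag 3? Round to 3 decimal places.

0.124

Mean z̄ = (72 + 75 + 76 + 77 + 81 + 81 + 84 + 88 + 92 + 92)/10 = 81.8000
Numerator Σ_{t=1}^{7}(z_t−z̄)(z_{t+3}−z̄) = 55.8800
Denominator Σ(z_t−z̄)² = 451.6000
r_3 = 55.8800 / 451.6000 = 0.124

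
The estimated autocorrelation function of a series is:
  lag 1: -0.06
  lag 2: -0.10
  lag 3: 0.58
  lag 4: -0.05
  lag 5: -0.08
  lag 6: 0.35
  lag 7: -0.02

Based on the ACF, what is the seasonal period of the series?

The largest autocorrelation is r_3 = 0.58, with a weaker echo at lag 6 (0.35); the remaining lags stay at or below -0.02.
The dominant spike at lag 3 indicates a seasonal period of 3.

3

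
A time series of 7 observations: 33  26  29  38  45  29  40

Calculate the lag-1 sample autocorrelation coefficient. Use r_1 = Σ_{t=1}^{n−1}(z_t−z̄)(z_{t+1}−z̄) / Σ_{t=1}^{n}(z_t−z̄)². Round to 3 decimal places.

-0.043

Mean z̄ = (33 + 26 + 29 + 38 + 45 + 29 + 40)/7 = 34.2857
Σ(z_t−z̄)(z_{t+1}−z̄) = (10.6531) + (43.7959) + (-19.6327) + (39.7959) + (-56.6327) + (-30.2041) = -12.2245
Denominator Σ(z_t−z̄)² = 287.4286
r_1 = -12.2245 / 287.4286 = -0.043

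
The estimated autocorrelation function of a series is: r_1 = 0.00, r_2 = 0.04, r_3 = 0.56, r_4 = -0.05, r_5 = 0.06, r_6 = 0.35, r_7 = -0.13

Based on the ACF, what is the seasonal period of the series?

3

The largest autocorrelation is r_3 = 0.56, with a weaker echo at lag 6 (0.35); the remaining lags stay at or below 0.06.
The dominant spike at lag 3 indicates a seasonal period of 3.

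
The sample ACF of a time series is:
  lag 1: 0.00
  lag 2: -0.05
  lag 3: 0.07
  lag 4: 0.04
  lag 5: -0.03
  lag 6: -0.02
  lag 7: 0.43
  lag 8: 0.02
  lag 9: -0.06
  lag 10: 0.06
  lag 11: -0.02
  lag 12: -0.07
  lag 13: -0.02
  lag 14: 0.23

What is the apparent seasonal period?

7

The largest autocorrelation is r_7 = 0.43, with a weaker echo at lag 14 (0.23); the remaining lags stay at or below 0.07.
The dominant spike at lag 7 indicates a seasonal period of 7.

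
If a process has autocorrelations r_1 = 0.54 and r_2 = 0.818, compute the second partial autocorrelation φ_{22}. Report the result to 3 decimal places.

0.743

φ_{22} = (r_2 − r_1²) / (1 − r_1²)
r_1² = (0.54)² = 0.2916
Numerator = 0.818 − 0.2916 = 0.5264; denominator = 1 − 0.2916 = 0.7084
φ_{22} = 0.5264 / 0.7084 = 0.743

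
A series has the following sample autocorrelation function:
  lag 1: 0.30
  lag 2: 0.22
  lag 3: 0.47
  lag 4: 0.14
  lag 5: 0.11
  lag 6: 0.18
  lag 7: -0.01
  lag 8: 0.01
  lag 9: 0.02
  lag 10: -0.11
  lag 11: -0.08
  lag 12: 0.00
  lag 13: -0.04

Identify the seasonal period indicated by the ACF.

The largest autocorrelation is r_3 = 0.47; the remaining lags stay at or below 0.30. The elevated value at lag 1 (0.30), dropping to 0.22 at lag 2, reflects decaying short-term dependence rather than seasonality.
The dominant spike at lag 3 indicates a seasonal period of 3.

3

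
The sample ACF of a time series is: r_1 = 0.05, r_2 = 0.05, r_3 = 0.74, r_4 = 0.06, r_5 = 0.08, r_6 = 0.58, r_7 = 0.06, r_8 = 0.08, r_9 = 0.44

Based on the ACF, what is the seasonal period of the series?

3

The largest autocorrelation is r_3 = 0.74, with weaker echoes at lags 6 (0.58) and 9 (0.44); the remaining lags stay at or below 0.08.
The dominant spike at lag 3 indicates a seasonal period of 3.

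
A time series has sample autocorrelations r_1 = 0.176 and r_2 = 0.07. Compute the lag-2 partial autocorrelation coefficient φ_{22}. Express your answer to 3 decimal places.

0.040

φ_{22} = (r_2 − r_1²) / (1 − r_1²)
r_1² = (0.176)² = 0.030976
Numerator = 0.07 − 0.0310 = 0.0390; denominator = 1 − 0.0310 = 0.9690
φ_{22} = 0.0390 / 0.9690 = 0.040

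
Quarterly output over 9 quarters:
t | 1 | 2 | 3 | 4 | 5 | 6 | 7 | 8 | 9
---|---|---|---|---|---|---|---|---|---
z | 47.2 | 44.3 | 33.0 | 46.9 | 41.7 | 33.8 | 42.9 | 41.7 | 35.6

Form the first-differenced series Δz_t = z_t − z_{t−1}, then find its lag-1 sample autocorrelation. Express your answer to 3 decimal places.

-0.453

First differences Δz: -2.9, -11.3, 13.9, -5.2, -7.9, 9.1, -1.2, -6.1
Mean of differences = -1.4500
Numerator Σ(Δz_t−Δz̄)(Δz_{t+1}−Δz̄) = -236.8625
Denominator Σ(Δz_t−Δz̄)² = 523.4000
r_1(Δz) = -236.8625 / 523.4000 = -0.453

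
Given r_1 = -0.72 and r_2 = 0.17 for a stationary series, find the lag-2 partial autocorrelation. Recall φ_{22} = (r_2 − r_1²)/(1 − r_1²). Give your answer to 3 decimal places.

φ_{22} = (r_2 − r_1²) / (1 − r_1²)
r_1² = (-0.72)² = 0.5184
Numerator = 0.17 − 0.5184 = -0.3484; denominator = 1 − 0.5184 = 0.4816
φ_{22} = -0.3484 / 0.4816 = -0.723

-0.723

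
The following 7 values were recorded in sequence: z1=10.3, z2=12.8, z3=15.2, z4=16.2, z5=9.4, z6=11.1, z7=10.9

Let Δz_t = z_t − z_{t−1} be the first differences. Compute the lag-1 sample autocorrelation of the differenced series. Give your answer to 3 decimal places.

First differences Δz: 2.5, 2.4, 1.0, -6.8, 1.7, -0.2
Mean of differences = 0.1000
Numerator Σ(Δz_t−Δz̄)(Δz_{t+1}−Δz̄) = -10.1400
Denominator Σ(Δz_t−Δz̄)² = 62.1200
r_1(Δz) = -10.1400 / 62.1200 = -0.163

-0.163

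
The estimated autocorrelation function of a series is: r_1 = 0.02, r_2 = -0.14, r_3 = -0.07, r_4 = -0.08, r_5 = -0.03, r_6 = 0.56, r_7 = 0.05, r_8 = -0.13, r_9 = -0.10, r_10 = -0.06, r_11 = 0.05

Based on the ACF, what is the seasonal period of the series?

The largest autocorrelation is r_6 = 0.56; the remaining lags stay at or below 0.05.
The dominant spike at lag 6 indicates a seasonal period of 6.

6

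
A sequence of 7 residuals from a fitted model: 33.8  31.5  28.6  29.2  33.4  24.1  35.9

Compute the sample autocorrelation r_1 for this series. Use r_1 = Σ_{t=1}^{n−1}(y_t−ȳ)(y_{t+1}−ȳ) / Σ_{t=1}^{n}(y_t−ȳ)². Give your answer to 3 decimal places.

Mean ȳ = (33.8 + 31.5 + 28.6 + 29.2 + 33.4 + 24.1 + 35.9)/7 = 30.9286
Deviations from mean: 2.8714, 0.5714, -2.3286, -1.7286, 2.4714, -6.8286, 4.9714
Numerator Σ_{t=1}^{6}(y_t−ȳ)(y_{t+1}−ȳ) = -50.7608
Denominator Σ(y_t−ȳ)² = 94.4343
r_1 = -50.7608 / 94.4343 = -0.538

-0.538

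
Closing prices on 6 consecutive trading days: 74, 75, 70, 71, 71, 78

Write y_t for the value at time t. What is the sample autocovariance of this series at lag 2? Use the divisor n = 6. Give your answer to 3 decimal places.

Mean ȳ = (74 + 75 + 70 + 71 + 71 + 78)/6 = 73.1667
Deviations: 0.8333, 1.8333, -3.1667, -2.1667, -2.1667, 4.8333
Σ_{t=1}^{4}(y_t−ȳ)(y_{t+2}−ȳ) = -10.2222
γ_2 = -10.2222 / 6 = -1.704

-1.704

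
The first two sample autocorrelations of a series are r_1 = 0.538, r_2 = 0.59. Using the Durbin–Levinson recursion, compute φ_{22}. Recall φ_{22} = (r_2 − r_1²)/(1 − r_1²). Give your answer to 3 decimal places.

0.423

φ_{22} = (r_2 − r_1²) / (1 − r_1²)
r_1² = (0.538)² = 0.289444
Numerator = 0.59 − 0.2894 = 0.3006; denominator = 1 − 0.2894 = 0.7106
φ_{22} = 0.3006 / 0.7106 = 0.423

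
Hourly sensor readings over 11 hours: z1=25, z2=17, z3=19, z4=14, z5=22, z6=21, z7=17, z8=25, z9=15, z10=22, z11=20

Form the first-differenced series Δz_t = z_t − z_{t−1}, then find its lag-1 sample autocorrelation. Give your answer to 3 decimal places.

-0.679

First differences Δz: -8, 2, -5, 8, -1, -4, 8, -10, 7, -2
Mean of differences = -0.5000
Numerator Σ(Δz_t−Δz̄)(Δz_{t+1}−Δz̄) = -263.7500
Denominator Σ(Δz_t−Δz̄)² = 388.5000
r_1(Δz) = -263.7500 / 388.5000 = -0.679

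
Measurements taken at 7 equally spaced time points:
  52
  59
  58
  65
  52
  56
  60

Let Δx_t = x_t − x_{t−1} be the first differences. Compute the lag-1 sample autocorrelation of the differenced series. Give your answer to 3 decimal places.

First differences Δx: 7, -1, 7, -13, 4, 4
Mean of differences = 1.3333
Numerator Σ(Δx_t−Δx̄)(Δx_{t+1}−Δx̄) = -138.7778
Denominator Σ(Δx_t−Δx̄)² = 289.3333
r_1(Δx) = -138.7778 / 289.3333 = -0.480

-0.480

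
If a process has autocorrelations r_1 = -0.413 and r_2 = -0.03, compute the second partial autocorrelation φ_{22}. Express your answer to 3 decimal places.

φ_{22} = (r_2 − r_1²) / (1 − r_1²)
r_1² = (-0.413)² = 0.170569
Numerator = -0.03 − 0.1706 = -0.2006; denominator = 1 − 0.1706 = 0.8294
φ_{22} = -0.2006 / 0.8294 = -0.242

-0.242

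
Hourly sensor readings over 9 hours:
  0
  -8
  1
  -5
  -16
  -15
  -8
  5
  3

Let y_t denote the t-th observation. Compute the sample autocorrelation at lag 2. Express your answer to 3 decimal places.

Mean ȳ = (0 − 8 + 1 − 5 − 16 − 15 − 8 + 5 + 3)/9 = -4.7778
Σ(y_t−ȳ)(y_{t+2}−ȳ) = (27.6049) + (0.7160) + (-64.8395) + (2.2716) + (36.1605) + (-99.9506) + (-25.0617) = -123.0988
Denominator Σ(y_t−ȳ)² = 463.5556
r_2 = -123.0988 / 463.5556 = -0.266

-0.266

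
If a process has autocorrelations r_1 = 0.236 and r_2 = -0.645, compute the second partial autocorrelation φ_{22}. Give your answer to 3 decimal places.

-0.742

φ_{22} = (r_2 − r_1²) / (1 − r_1²)
r_1² = (0.236)² = 0.055696
Numerator = -0.645 − 0.0557 = -0.7007; denominator = 1 − 0.0557 = 0.9443
φ_{22} = -0.7007 / 0.9443 = -0.742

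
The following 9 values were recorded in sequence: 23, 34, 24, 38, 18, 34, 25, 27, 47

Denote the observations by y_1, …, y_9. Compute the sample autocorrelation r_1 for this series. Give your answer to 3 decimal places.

Mean ȳ = (23 + 34 + 24 + 38 + 18 + 34 + 25 + 27 + 47)/9 = 30.0000
Numerator Σ_{t=1}^{8}(y_t−ȳ)(y_{t+1}−ȳ) = -300.0000
Denominator Σ(y_t−ȳ)² = 648.0000
r_1 = -300.0000 / 648.0000 = -0.463

-0.463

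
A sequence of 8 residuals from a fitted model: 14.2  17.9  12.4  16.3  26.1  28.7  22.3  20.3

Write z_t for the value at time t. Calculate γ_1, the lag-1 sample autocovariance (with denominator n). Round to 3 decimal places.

13.530

Mean z̄ = (14.2 + 17.9 + 12.4 + 16.3 + 26.1 + 28.7 + 22.3 + 20.3)/8 = 19.7750
Σ_{t=1}^{7}(z_t−z̄)(z_{t+1}−z̄) = 108.2419
γ_1 = 108.2419 / 8 = 13.530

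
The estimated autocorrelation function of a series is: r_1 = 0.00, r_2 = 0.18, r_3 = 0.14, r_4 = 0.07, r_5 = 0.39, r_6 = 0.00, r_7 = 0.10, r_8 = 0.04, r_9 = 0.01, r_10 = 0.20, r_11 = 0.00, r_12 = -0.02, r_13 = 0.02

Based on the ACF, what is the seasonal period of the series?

The largest autocorrelation is r_5 = 0.39, with a weaker echo at lag 10 (0.20); the remaining lags stay at or below 0.18.
The dominant spike at lag 5 indicates a seasonal period of 5.

5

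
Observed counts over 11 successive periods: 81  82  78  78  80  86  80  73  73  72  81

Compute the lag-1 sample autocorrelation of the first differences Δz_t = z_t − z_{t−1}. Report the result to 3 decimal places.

0.022

First differences Δz: 1, -4, 0, 2, 6, -6, -7, 0, -1, 9
Mean of differences = 0.0000
Numerator Σ(Δz_t−Δz̄)(Δz_{t+1}−Δz̄) = 5.0000
Denominator Σ(Δz_t−Δz̄)² = 224.0000
r_1(Δz) = 5.0000 / 224.0000 = 0.022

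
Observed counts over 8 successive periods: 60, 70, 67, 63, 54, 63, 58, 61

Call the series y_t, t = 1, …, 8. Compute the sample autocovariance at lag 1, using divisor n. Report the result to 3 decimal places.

Mean ȳ = (60 + 70 + 67 + 63 + 54 + 63 + 58 + 61)/8 = 62.0000
Σ_{t=1}^{7}(y_t−ȳ)(y_{t+1}−ȳ) = 13.0000
γ_1 = 13.0000 / 8 = 1.625

1.625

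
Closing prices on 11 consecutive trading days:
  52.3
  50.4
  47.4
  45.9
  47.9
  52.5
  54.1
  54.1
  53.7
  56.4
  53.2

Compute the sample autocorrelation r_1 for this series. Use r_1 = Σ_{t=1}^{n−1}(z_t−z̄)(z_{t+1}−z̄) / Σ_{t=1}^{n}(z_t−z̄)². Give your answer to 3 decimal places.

Mean z̄ = (52.3 + 50.4 + 47.4 + 45.9 + 47.9 + 52.5 + 54.1 + 54.1 + 53.7 + 56.4 + 53.2)/11 = 51.6273
Numerator Σ_{t=1}^{10}(z_t−z̄)(z_{t+1}−z̄) = 77.4638
Denominator Σ(z_t−z̄)² = 109.0618
r_1 = 77.4638 / 109.0618 = 0.710

0.710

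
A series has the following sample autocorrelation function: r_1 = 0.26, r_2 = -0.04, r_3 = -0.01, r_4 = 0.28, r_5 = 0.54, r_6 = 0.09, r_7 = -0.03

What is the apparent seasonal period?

The largest autocorrelation is r_5 = 0.54; the remaining lags stay at or below 0.28.
The dominant spike at lag 5 indicates a seasonal period of 5.

5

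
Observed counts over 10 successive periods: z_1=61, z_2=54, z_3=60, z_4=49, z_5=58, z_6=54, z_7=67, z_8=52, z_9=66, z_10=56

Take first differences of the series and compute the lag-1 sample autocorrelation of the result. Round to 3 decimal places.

First differences Δz: -7, 6, -11, 9, -4, 13, -15, 14, -10
Mean of differences = -0.5556
Numerator Σ(Δz_t−Δz̄)(Δz_{t+1}−Δz̄) = -833.6420
Denominator Σ(Δz_t−Δz̄)² = 990.2222
r_1(Δz) = -833.6420 / 990.2222 = -0.842

-0.842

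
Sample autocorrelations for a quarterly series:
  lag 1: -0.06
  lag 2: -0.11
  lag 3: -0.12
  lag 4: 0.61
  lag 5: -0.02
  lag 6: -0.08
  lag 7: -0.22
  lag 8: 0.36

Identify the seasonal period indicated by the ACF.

4

The largest autocorrelation is r_4 = 0.61, with a weaker echo at lag 8 (0.36); the remaining lags stay at or below -0.02.
The dominant spike at lag 4 indicates a seasonal period of 4.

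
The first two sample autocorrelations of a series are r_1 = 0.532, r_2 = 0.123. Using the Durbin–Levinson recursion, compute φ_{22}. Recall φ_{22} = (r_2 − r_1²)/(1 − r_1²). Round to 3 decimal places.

φ_{22} = (r_2 − r_1²) / (1 − r_1²)
r_1² = (0.532)² = 0.283024
Numerator = 0.123 − 0.2830 = -0.1600; denominator = 1 − 0.2830 = 0.7170
φ_{22} = -0.1600 / 0.7170 = -0.223

-0.223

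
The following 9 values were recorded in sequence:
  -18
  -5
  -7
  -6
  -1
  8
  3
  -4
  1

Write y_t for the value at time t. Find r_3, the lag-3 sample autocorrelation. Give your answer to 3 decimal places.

0.053

Mean ȳ = (-18 − 5 − 7 − 6 − 1 + 8 + 3 − 4 + 1)/9 = -3.2222
Numerator Σ_{t=1}^{6}(y_t−ȳ)(y_{t+3}−ȳ) = 23.0741
Denominator Σ(y_t−ȳ)² = 431.5556
r_3 = 23.0741 / 431.5556 = 0.053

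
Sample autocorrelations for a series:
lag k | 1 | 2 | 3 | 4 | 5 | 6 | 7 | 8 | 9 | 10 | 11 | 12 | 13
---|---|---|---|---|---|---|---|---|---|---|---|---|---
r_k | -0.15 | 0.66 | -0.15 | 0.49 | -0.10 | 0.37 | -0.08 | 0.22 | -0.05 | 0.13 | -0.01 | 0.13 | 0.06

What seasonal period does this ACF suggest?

The largest autocorrelation is r_2 = 0.66, with weaker echoes at lags 4 (0.49), 6 (0.37) and 8 (0.22); the remaining lags stay at or below 0.13.
The dominant spike at lag 2 indicates a seasonal period of 2.

2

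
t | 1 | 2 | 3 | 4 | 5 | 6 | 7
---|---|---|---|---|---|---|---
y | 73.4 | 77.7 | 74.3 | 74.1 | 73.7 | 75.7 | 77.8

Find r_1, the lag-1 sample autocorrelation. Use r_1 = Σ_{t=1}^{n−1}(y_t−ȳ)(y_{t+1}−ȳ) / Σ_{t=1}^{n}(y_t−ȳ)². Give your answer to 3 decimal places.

Mean ȳ = (73.4 + 77.7 + 74.3 + 74.1 + 73.7 + 75.7 + 77.8)/7 = 75.2429
Deviations from mean: -1.8429, 2.4571, -0.9429, -1.1429, -1.5429, 0.4571, 2.5571
Numerator Σ_{t=1}^{6}(y_t−ȳ)(y_{t+1}−ȳ) = -3.5404
Denominator Σ(y_t−ȳ)² = 20.7571
r_1 = -3.5404 / 20.7571 = -0.171

-0.171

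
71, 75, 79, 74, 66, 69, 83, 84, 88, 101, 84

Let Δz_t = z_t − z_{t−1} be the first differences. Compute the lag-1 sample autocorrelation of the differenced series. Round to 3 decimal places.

First differences Δz: 4, 4, -5, -8, 3, 14, 1, 4, 13, -17
Mean of differences = 1.3000
Numerator Σ(Δz_t−Δz̄)(Δz_{t+1}−Δz̄) = -132.4900
Denominator Σ(Δz_t−Δz̄)² = 784.1000
r_1(Δz) = -132.4900 / 784.1000 = -0.169

-0.169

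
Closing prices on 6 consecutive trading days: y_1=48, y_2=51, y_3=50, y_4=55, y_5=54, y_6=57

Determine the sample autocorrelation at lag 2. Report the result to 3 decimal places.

0.261

Mean ȳ = (48 + 51 + 50 + 55 + 54 + 57)/6 = 52.5000
Σ(y_t−ȳ)(y_{t+2}−ȳ) = (11.2500) + (-3.7500) + (-3.7500) + (11.2500) = 15.0000
Denominator Σ(y_t−ȳ)² = 57.5000
r_2 = 15.0000 / 57.5000 = 0.261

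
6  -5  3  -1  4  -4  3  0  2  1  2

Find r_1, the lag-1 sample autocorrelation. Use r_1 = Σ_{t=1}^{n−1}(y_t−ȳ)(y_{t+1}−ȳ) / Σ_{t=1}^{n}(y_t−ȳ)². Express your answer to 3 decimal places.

Mean ȳ = (6 − 5 + 3 − 1 + 4 − 4 + 3 + 0 + 2 + 1 + 2)/11 = 1.0000
Numerator Σ_{t=1}^{10}(y_t−ȳ)(y_{t+1}−ȳ) = -80.0000
Denominator Σ(y_t−ȳ)² = 110.0000
r_1 = -80.0000 / 110.0000 = -0.727

-0.727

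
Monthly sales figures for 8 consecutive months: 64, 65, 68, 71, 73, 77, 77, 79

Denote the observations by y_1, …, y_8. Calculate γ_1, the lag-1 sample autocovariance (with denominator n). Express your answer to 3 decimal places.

18.961

Mean ȳ = (64 + 65 + 68 + 71 + 73 + 77 + 77 + 79)/8 = 71.7500
Σ_{t=1}^{7}(y_t−ȳ)(y_{t+1}−ȳ) = 151.6875
γ_1 = 151.6875 / 8 = 18.961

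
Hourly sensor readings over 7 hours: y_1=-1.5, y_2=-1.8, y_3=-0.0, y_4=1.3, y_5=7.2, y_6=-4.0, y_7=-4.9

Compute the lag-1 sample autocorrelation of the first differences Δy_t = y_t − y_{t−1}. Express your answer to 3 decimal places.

-0.293

First differences Δy: -0.3, 1.8, 1.3, 5.9, -11.2, -0.9
Mean of differences = -0.5667
Numerator Σ(Δy_t−Δȳ)(Δy_{t+1}−Δȳ) = -48.0978
Denominator Σ(Δy_t−Δȳ)² = 164.1533
r_1(Δy) = -48.0978 / 164.1533 = -0.293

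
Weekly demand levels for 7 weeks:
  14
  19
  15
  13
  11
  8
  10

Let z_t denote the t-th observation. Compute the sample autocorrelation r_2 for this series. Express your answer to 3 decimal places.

Mean z̄ = (14 + 19 + 15 + 13 + 11 + 8 + 10)/7 = 12.8571
Deviations from mean: 1.1429, 6.1429, 2.1429, 0.1429, -1.8571, -4.8571, -2.8571
Σ(z_t−z̄)(z_{t+2}−z̄) = (2.4490) + (0.8776) + (-3.9796) + (-0.6939) + (5.3061) = 3.9592
Denominator Σ(z_t−z̄)² = 78.8571
r_2 = 3.9592 / 78.8571 = 0.050

0.050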